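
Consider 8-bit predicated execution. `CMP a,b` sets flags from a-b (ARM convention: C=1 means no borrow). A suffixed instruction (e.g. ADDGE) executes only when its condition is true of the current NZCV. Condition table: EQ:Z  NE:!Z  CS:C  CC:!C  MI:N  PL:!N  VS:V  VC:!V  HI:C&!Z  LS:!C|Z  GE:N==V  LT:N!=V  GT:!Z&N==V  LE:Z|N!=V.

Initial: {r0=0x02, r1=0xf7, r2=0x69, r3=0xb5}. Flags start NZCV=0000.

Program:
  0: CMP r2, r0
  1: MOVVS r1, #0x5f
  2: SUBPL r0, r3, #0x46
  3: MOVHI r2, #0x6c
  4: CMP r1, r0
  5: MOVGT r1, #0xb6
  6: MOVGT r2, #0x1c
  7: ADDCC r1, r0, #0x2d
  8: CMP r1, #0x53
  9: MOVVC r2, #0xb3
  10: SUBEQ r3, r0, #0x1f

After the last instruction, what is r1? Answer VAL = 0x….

0: ✓ CMP  NZCV=0010
1: · MOVVS
2: ✓ SUBPL  r0←0x6f
3: ✓ MOVHI  r2←0x6c
4: ✓ CMP  NZCV=1010
5: · MOVGT
6: · MOVGT
7: · ADDCC
8: ✓ CMP  NZCV=1010
9: ✓ MOVVC  r2←0xb3
10: · SUBEQ

VAL = 0xf7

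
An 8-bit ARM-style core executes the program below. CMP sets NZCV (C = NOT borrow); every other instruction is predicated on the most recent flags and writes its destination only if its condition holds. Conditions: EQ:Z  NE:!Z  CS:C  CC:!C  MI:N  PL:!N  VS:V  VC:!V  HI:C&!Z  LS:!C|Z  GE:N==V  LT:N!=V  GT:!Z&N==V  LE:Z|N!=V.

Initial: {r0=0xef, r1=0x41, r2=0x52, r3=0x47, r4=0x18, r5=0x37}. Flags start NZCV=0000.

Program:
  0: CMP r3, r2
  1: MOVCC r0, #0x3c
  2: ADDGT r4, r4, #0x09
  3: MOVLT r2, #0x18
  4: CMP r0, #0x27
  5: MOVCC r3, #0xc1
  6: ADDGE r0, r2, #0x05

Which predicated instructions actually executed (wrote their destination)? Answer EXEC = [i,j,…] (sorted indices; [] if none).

[0] flags=1000 → (cmp)
[1] flags=1000 CC?T → r0=0x3c
[2] flags=1000 GT?F → skip
[3] flags=1000 LT?T → r2=0x18
[4] flags=0010 → (cmp)
[5] flags=0010 CC?F → skip
[6] flags=0010 GE?T → r0=0x1d

EXEC = [1,3,6]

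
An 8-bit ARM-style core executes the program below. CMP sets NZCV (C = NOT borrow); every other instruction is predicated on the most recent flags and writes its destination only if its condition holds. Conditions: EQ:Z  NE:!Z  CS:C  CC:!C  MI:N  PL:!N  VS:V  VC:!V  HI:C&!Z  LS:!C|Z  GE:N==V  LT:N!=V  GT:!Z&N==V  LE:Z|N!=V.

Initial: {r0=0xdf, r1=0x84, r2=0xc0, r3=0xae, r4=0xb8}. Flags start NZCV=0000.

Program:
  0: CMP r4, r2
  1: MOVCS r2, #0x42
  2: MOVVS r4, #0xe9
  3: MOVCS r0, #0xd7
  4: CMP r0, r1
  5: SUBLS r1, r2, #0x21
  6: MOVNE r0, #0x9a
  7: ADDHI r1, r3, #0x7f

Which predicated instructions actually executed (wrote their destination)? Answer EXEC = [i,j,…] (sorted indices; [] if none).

[0] flags=1000 → (cmp)
[1] flags=1000 CS?F → skip
[2] flags=1000 VS?F → skip
[3] flags=1000 CS?F → skip
[4] flags=0010 → (cmp)
[5] flags=0010 LS?F → skip
[6] flags=0010 NE?T → r0=0x9a
[7] flags=0010 HI?T → r1=0x2d

EXEC = [6,7]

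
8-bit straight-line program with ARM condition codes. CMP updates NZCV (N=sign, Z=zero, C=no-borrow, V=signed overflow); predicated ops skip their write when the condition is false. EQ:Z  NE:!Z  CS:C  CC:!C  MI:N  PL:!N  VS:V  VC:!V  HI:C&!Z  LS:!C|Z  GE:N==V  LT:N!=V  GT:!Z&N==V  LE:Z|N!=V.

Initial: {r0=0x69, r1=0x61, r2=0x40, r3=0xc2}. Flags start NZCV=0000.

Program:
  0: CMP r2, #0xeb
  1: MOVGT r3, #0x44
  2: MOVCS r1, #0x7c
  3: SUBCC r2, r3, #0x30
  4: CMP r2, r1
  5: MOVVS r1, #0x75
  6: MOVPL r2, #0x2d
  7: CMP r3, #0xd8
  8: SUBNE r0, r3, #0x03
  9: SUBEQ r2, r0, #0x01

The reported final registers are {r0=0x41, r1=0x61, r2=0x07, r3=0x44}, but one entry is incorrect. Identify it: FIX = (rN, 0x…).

FIX = (r2, 0x14)

[0] flags=0000 → (cmp)
[1] flags=0000 GT?T → r3=0x44
[2] flags=0000 CS?F → skip
[3] flags=0000 CC?T → r2=0x14
[4] flags=1000 → (cmp)
[5] flags=1000 VS?F → skip
[6] flags=1000 PL?F → skip
[7] flags=0000 → (cmp)
[8] flags=0000 NE?T → r0=0x41
[9] flags=0000 EQ?F → skip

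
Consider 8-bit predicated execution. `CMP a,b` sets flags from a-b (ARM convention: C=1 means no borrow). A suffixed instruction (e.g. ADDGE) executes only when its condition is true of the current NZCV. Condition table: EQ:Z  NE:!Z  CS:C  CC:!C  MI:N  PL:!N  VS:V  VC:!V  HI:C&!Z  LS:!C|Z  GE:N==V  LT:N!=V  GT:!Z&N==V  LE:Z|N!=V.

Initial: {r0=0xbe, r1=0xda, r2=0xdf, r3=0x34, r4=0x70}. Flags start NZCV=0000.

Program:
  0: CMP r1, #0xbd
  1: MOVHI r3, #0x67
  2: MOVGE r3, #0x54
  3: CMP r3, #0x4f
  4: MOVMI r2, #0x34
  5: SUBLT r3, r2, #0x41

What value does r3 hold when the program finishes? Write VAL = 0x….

0: ✓ CMP  NZCV=0010
1: ✓ MOVHI  r3←0x67
2: ✓ MOVGE  r3←0x54
3: ✓ CMP  NZCV=0010
4: · MOVMI
5: · SUBLT

VAL = 0x54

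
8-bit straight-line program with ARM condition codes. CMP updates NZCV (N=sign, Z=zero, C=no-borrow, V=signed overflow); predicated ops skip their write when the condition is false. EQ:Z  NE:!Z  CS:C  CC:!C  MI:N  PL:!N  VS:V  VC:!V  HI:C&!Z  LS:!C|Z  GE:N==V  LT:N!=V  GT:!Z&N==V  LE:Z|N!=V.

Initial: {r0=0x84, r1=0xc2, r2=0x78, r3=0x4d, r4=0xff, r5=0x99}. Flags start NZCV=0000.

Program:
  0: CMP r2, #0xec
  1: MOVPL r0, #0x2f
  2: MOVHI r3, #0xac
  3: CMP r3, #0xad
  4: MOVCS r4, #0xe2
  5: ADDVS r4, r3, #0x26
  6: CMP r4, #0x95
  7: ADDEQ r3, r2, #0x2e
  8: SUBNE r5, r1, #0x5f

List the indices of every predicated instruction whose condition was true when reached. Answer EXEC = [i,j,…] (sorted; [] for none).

EXEC = [5,8]

[0] flags=1001 → (cmp)
[1] flags=1001 PL?F → skip
[2] flags=1001 HI?F → skip
[3] flags=1001 → (cmp)
[4] flags=1001 CS?F → skip
[5] flags=1001 VS?T → r4=0x73
[6] flags=1001 → (cmp)
[7] flags=1001 EQ?F → skip
[8] flags=1001 NE?T → r5=0x63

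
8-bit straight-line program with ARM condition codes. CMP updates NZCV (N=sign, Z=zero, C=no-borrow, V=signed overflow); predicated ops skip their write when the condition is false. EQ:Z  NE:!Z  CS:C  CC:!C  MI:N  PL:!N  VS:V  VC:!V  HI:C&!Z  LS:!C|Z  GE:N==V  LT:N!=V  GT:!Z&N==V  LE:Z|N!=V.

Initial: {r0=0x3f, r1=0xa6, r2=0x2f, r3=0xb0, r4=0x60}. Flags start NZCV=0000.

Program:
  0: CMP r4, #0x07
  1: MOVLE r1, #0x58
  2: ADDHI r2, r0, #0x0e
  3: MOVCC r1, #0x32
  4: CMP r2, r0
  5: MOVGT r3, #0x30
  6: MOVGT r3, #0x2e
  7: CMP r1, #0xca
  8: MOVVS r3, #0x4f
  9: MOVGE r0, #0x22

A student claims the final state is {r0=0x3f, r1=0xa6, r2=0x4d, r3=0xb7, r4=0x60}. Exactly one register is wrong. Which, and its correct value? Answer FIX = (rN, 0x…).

FIX = (r3, 0x2e)

0: ✓ CMP  NZCV=0010
1: · MOVLE
2: ✓ ADDHI  r2←0x4d
3: · MOVCC
4: ✓ CMP  NZCV=0010
5: ✓ MOVGT  r3←0x30
6: ✓ MOVGT  r3←0x2e
7: ✓ CMP  NZCV=1000
8: · MOVVS
9: · MOVGE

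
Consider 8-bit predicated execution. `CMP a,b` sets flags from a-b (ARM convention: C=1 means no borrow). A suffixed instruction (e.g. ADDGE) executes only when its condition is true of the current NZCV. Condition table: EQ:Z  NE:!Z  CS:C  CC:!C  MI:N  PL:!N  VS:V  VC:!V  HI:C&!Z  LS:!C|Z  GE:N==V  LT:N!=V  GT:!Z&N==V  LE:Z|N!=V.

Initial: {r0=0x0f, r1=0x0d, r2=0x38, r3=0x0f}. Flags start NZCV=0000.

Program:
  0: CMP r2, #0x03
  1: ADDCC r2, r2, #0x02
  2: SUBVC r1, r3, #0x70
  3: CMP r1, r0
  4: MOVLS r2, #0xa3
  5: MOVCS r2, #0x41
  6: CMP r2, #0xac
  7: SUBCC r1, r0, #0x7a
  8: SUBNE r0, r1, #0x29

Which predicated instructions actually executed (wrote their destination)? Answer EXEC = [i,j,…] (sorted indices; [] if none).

EXEC = [2,5,7,8]

0: ✓ CMP  NZCV=0010
1: · ADDCC
2: ✓ SUBVC  r1←0x9f
3: ✓ CMP  NZCV=1010
4: · MOVLS
5: ✓ MOVCS  r2←0x41
6: ✓ CMP  NZCV=1001
7: ✓ SUBCC  r1←0x95
8: ✓ SUBNE  r0←0x6c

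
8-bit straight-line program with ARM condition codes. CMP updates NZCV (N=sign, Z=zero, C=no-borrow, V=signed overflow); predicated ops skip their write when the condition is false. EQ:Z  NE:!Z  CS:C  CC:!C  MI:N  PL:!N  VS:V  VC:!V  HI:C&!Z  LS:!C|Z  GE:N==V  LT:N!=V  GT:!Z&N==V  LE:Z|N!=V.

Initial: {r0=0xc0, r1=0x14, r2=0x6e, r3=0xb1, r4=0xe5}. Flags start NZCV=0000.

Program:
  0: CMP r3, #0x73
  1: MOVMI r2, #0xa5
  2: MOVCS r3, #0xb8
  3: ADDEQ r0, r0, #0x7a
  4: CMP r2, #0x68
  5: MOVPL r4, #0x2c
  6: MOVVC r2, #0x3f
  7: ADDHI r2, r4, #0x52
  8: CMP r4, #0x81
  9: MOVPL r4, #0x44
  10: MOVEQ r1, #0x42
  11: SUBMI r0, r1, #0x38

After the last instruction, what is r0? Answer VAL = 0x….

[0] flags=0011 → (cmp)
[1] flags=0011 MI?F → skip
[2] flags=0011 CS?T → r3=0xb8
[3] flags=0011 EQ?F → skip
[4] flags=0010 → (cmp)
[5] flags=0010 PL?T → r4=0x2c
[6] flags=0010 VC?T → r2=0x3f
[7] flags=0010 HI?T → r2=0x7e
[8] flags=1001 → (cmp)
[9] flags=1001 PL?F → skip
[10] flags=1001 EQ?F → skip
[11] flags=1001 MI?T → r0=0xdc

VAL = 0xdc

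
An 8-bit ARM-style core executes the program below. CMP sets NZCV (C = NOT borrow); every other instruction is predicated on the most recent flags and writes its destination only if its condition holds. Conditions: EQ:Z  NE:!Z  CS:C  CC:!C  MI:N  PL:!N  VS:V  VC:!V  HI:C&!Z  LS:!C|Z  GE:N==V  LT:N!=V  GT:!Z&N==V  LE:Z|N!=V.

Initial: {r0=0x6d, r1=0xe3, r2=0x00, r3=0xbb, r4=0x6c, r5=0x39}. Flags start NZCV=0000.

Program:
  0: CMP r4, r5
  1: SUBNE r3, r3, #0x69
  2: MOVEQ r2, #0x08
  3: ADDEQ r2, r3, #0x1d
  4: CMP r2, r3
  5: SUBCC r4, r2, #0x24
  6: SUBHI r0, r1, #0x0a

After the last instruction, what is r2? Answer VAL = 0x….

0: ✓ CMP  NZCV=0010
1: ✓ SUBNE  r3←0x52
2: · MOVEQ
3: · ADDEQ
4: ✓ CMP  NZCV=1000
5: ✓ SUBCC  r4←0xdc
6: · SUBHI

VAL = 0x00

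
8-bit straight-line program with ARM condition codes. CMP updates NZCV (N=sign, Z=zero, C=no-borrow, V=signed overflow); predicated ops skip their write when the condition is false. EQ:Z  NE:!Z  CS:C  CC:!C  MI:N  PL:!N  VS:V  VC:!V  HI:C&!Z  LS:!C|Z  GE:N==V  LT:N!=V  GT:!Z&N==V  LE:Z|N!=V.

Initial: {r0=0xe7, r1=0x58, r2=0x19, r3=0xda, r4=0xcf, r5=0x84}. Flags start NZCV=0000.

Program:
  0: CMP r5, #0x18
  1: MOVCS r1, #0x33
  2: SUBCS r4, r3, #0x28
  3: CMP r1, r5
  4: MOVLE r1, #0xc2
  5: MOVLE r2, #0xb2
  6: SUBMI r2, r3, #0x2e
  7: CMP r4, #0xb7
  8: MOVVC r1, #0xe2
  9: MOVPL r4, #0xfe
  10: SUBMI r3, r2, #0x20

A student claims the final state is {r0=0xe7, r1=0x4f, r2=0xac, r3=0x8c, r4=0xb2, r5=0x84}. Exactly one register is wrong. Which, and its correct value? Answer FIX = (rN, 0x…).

FIX = (r1, 0xe2)

0: ✓ CMP  NZCV=0011
1: ✓ MOVCS  r1←0x33
2: ✓ SUBCS  r4←0xb2
3: ✓ CMP  NZCV=1001
4: · MOVLE
5: · MOVLE
6: ✓ SUBMI  r2←0xac
7: ✓ CMP  NZCV=1000
8: ✓ MOVVC  r1←0xe2
9: · MOVPL
10: ✓ SUBMI  r3←0x8c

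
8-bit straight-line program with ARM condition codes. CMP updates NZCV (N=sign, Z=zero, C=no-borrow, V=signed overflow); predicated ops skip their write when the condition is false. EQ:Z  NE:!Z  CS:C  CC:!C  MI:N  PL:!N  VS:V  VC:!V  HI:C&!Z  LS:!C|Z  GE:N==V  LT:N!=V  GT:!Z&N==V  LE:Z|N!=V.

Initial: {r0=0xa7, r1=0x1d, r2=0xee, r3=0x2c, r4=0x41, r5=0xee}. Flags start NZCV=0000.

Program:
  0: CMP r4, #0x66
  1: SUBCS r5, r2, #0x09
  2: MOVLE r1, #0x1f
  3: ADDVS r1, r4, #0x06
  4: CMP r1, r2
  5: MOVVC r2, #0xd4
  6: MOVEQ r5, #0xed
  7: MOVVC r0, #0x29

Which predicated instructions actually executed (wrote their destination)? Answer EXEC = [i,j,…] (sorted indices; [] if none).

[0] flags=1000 → (cmp)
[1] flags=1000 CS?F → skip
[2] flags=1000 LE?T → r1=0x1f
[3] flags=1000 VS?F → skip
[4] flags=0000 → (cmp)
[5] flags=0000 VC?T → r2=0xd4
[6] flags=0000 EQ?F → skip
[7] flags=0000 VC?T → r0=0x29

EXEC = [2,5,7]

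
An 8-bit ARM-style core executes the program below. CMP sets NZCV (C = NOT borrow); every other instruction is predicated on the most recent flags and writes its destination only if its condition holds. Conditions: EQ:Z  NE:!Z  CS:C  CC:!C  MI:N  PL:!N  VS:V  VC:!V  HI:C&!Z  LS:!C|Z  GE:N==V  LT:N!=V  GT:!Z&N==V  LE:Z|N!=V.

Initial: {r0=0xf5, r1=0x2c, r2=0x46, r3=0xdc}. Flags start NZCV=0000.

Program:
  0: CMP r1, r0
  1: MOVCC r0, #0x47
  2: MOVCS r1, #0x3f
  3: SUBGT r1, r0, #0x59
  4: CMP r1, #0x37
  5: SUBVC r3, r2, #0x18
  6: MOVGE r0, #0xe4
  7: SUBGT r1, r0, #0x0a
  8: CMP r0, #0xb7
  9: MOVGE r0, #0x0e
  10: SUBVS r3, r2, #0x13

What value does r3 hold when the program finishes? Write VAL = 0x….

0: ✓ CMP  NZCV=0000
1: ✓ MOVCC  r0←0x47
2: · MOVCS
3: ✓ SUBGT  r1←0xee
4: ✓ CMP  NZCV=1010
5: ✓ SUBVC  r3←0x2e
6: · MOVGE
7: · SUBGT
8: ✓ CMP  NZCV=1001
9: ✓ MOVGE  r0←0x0e
10: ✓ SUBVS  r3←0x33

VAL = 0x33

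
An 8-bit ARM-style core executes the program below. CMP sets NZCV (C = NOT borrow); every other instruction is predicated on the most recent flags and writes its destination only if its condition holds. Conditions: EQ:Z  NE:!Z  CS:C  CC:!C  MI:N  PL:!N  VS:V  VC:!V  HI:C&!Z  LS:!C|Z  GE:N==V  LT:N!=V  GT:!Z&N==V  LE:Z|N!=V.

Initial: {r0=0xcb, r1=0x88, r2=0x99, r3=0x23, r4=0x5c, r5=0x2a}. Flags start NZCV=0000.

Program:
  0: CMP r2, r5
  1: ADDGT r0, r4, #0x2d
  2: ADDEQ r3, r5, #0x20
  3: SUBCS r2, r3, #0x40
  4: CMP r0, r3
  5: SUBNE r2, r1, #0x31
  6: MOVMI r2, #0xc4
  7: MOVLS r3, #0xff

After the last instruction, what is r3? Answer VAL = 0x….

0: ✓ CMP  NZCV=0011
1: · ADDGT
2: · ADDEQ
3: ✓ SUBCS  r2←0xe3
4: ✓ CMP  NZCV=1010
5: ✓ SUBNE  r2←0x57
6: ✓ MOVMI  r2←0xc4
7: · MOVLS

VAL = 0x23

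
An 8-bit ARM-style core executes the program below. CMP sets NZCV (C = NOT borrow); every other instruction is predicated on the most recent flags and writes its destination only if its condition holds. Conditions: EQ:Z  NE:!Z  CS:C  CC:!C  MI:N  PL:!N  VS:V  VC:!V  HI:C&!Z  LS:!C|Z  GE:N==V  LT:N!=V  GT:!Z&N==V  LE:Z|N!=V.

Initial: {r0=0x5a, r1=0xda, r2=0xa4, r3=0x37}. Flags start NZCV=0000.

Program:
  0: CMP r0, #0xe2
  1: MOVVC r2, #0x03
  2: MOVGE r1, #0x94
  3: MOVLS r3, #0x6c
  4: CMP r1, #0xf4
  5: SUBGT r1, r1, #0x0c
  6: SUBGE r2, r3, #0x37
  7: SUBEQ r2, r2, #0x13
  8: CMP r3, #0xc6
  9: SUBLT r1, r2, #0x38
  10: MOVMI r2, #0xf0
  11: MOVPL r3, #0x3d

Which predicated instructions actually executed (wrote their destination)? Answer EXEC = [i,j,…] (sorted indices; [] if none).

0: ✓ CMP  NZCV=0000
1: ✓ MOVVC  r2←0x03
2: ✓ MOVGE  r1←0x94
3: ✓ MOVLS  r3←0x6c
4: ✓ CMP  NZCV=1000
5: · SUBGT
6: · SUBGE
7: · SUBEQ
8: ✓ CMP  NZCV=1001
9: · SUBLT
10: ✓ MOVMI  r2←0xf0
11: · MOVPL

EXEC = [1,2,3,10]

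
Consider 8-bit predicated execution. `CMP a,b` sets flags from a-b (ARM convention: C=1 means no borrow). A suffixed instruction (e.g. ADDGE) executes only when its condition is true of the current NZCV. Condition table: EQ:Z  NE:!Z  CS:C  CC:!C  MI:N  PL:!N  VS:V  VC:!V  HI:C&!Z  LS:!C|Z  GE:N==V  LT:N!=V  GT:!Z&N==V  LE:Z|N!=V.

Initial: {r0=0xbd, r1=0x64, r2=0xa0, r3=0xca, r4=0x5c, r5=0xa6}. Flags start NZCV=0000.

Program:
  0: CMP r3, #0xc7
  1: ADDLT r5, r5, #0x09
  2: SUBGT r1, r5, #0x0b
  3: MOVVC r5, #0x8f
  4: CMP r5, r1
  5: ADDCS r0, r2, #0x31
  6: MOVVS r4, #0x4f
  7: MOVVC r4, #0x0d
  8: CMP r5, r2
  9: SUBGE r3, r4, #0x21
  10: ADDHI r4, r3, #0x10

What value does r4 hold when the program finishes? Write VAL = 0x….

[0] flags=0010 → (cmp)
[1] flags=0010 LT?F → skip
[2] flags=0010 GT?T → r1=0x9b
[3] flags=0010 VC?T → r5=0x8f
[4] flags=1000 → (cmp)
[5] flags=1000 CS?F → skip
[6] flags=1000 VS?F → skip
[7] flags=1000 VC?T → r4=0x0d
[8] flags=1000 → (cmp)
[9] flags=1000 GE?F → skip
[10] flags=1000 HI?F → skip

VAL = 0x0d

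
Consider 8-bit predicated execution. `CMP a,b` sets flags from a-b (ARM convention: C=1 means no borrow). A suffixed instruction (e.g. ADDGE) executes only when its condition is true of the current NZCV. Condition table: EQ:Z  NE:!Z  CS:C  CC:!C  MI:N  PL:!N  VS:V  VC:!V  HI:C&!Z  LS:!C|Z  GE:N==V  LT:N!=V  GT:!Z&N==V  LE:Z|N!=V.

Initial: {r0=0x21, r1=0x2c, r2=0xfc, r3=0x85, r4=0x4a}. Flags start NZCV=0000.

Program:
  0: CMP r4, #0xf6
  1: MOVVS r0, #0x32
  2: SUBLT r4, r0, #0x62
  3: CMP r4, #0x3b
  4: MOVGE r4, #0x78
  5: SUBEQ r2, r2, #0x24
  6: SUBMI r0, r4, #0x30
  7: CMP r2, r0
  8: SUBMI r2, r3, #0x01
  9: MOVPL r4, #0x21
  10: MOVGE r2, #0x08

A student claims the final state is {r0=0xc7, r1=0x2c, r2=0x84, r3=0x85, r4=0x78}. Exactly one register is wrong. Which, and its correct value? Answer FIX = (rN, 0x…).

[0] flags=0000 → (cmp)
[1] flags=0000 VS?F → skip
[2] flags=0000 LT?F → skip
[3] flags=0010 → (cmp)
[4] flags=0010 GE?T → r4=0x78
[5] flags=0010 EQ?F → skip
[6] flags=0010 MI?F → skip
[7] flags=1010 → (cmp)
[8] flags=1010 MI?T → r2=0x84
[9] flags=1010 PL?F → skip
[10] flags=1010 GE?F → skip

FIX = (r0, 0x21)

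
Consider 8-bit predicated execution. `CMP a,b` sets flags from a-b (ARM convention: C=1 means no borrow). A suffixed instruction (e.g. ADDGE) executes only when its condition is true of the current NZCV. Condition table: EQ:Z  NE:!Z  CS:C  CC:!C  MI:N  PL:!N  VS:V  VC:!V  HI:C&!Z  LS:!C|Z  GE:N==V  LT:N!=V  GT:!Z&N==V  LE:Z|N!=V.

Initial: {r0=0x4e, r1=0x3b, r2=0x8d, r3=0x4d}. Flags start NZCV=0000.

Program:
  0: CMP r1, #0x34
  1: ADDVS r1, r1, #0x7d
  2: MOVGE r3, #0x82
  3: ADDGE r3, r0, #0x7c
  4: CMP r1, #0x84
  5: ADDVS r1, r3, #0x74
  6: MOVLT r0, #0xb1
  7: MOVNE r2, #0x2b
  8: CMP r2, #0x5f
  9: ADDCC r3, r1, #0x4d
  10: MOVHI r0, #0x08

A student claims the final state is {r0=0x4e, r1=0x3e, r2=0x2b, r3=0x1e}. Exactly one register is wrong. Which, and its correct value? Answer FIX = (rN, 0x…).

FIX = (r3, 0x8b)

[0] flags=0010 → (cmp)
[1] flags=0010 VS?F → skip
[2] flags=0010 GE?T → r3=0x82
[3] flags=0010 GE?T → r3=0xca
[4] flags=1001 → (cmp)
[5] flags=1001 VS?T → r1=0x3e
[6] flags=1001 LT?F → skip
[7] flags=1001 NE?T → r2=0x2b
[8] flags=1000 → (cmp)
[9] flags=1000 CC?T → r3=0x8b
[10] flags=1000 HI?F → skip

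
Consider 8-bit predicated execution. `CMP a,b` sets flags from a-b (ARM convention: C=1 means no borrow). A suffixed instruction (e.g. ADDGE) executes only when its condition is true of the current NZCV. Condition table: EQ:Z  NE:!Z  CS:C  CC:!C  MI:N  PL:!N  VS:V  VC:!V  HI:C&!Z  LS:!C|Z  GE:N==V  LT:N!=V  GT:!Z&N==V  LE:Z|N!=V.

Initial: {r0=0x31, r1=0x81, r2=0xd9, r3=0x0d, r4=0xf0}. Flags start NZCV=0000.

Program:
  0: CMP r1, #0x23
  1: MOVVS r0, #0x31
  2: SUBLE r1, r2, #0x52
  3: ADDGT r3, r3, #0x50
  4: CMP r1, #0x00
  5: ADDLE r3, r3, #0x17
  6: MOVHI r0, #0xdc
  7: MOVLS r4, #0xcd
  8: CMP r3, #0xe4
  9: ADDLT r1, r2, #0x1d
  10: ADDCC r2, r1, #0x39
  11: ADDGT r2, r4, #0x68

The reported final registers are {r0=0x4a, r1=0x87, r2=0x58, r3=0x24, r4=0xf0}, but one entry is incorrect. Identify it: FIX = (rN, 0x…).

0: ✓ CMP  NZCV=0011
1: ✓ MOVVS  r0←0x31
2: ✓ SUBLE  r1←0x87
3: · ADDGT
4: ✓ CMP  NZCV=1010
5: ✓ ADDLE  r3←0x24
6: ✓ MOVHI  r0←0xdc
7: · MOVLS
8: ✓ CMP  NZCV=0000
9: · ADDLT
10: ✓ ADDCC  r2←0xc0
11: ✓ ADDGT  r2←0x58

FIX = (r0, 0xdc)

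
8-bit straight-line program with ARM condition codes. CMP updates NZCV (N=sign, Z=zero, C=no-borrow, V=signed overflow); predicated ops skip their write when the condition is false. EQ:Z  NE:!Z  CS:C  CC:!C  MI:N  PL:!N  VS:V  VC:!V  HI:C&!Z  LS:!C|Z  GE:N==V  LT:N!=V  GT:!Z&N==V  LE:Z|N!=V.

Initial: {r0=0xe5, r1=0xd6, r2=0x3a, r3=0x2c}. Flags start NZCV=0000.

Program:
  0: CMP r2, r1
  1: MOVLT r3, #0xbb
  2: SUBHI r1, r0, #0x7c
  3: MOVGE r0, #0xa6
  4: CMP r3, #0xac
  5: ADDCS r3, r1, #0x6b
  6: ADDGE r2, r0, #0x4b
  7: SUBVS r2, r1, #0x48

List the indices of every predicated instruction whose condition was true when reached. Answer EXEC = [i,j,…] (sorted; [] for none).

0: ✓ CMP  NZCV=0000
1: · MOVLT
2: · SUBHI
3: ✓ MOVGE  r0←0xa6
4: ✓ CMP  NZCV=1001
5: · ADDCS
6: ✓ ADDGE  r2←0xf1
7: ✓ SUBVS  r2←0x8e

EXEC = [3,6,7]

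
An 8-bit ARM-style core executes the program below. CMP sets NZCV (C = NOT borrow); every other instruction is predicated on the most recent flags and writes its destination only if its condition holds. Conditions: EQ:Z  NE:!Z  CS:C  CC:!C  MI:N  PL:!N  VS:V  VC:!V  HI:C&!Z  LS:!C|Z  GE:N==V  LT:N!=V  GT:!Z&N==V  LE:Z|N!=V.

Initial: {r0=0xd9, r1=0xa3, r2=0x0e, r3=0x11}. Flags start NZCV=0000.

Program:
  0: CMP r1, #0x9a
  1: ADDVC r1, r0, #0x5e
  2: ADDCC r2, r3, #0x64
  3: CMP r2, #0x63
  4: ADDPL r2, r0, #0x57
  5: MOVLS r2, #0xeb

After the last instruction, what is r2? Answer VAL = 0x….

0: ✓ CMP  NZCV=0010
1: ✓ ADDVC  r1←0x37
2: · ADDCC
3: ✓ CMP  NZCV=1000
4: · ADDPL
5: ✓ MOVLS  r2←0xeb

VAL = 0xeb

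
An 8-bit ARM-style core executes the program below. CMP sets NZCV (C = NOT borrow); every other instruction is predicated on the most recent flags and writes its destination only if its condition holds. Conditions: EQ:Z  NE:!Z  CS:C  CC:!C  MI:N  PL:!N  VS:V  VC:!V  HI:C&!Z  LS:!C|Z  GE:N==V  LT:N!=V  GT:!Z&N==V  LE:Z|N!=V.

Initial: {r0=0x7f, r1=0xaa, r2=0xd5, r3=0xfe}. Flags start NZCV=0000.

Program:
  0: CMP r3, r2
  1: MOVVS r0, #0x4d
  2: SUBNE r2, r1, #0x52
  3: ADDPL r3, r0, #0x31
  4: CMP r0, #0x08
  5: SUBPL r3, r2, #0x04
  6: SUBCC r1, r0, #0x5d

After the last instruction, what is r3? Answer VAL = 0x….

VAL = 0x54

0: ✓ CMP  NZCV=0010
1: · MOVVS
2: ✓ SUBNE  r2←0x58
3: ✓ ADDPL  r3←0xb0
4: ✓ CMP  NZCV=0010
5: ✓ SUBPL  r3←0x54
6: · SUBCC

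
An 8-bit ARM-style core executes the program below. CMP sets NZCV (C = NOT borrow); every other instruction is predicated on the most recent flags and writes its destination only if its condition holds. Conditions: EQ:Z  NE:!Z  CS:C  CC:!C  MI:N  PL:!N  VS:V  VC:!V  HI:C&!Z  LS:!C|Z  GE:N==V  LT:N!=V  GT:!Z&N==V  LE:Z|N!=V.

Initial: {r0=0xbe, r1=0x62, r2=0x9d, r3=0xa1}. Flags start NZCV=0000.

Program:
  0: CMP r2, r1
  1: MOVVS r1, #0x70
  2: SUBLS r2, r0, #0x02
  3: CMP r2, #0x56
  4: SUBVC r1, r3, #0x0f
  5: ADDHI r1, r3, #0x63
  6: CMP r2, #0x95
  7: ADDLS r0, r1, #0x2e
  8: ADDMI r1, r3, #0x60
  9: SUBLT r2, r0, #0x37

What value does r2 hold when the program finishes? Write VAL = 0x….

VAL = 0x9d

[0] flags=0011 → (cmp)
[1] flags=0011 VS?T → r1=0x70
[2] flags=0011 LS?F → skip
[3] flags=0011 → (cmp)
[4] flags=0011 VC?F → skip
[5] flags=0011 HI?T → r1=0x04
[6] flags=0010 → (cmp)
[7] flags=0010 LS?F → skip
[8] flags=0010 MI?F → skip
[9] flags=0010 LT?F → skip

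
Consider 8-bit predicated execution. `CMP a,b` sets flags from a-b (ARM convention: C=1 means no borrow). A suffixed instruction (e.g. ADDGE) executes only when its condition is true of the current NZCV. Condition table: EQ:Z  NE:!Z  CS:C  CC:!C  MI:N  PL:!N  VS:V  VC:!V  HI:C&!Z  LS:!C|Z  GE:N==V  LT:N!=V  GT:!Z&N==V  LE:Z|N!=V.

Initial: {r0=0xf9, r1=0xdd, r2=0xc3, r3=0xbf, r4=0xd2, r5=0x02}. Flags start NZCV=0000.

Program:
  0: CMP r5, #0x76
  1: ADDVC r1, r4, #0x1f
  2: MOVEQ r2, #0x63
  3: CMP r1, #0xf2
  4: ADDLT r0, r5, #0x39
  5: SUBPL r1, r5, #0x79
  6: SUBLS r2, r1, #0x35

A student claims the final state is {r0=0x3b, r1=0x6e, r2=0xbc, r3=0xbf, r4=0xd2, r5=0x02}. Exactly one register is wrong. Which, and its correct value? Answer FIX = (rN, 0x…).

[0] flags=1000 → (cmp)
[1] flags=1000 VC?T → r1=0xf1
[2] flags=1000 EQ?F → skip
[3] flags=1000 → (cmp)
[4] flags=1000 LT?T → r0=0x3b
[5] flags=1000 PL?F → skip
[6] flags=1000 LS?T → r2=0xbc

FIX = (r1, 0xf1)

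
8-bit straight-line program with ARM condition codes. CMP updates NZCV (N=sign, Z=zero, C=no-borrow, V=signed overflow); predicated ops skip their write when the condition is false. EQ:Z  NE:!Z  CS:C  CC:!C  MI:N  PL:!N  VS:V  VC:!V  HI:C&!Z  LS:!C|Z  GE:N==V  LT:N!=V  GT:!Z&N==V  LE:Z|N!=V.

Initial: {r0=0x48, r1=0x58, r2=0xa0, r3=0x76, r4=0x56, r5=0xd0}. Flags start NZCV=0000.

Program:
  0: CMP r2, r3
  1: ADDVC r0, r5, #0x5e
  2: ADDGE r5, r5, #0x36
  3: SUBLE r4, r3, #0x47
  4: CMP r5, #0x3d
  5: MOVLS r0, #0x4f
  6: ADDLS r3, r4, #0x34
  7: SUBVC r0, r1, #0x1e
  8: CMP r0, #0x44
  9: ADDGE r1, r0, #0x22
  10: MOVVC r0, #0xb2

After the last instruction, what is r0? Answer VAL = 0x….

VAL = 0xb2

[0] flags=0011 → (cmp)
[1] flags=0011 VC?F → skip
[2] flags=0011 GE?F → skip
[3] flags=0011 LE?T → r4=0x2f
[4] flags=1010 → (cmp)
[5] flags=1010 LS?F → skip
[6] flags=1010 LS?F → skip
[7] flags=1010 VC?T → r0=0x3a
[8] flags=1000 → (cmp)
[9] flags=1000 GE?F → skip
[10] flags=1000 VC?T → r0=0xb2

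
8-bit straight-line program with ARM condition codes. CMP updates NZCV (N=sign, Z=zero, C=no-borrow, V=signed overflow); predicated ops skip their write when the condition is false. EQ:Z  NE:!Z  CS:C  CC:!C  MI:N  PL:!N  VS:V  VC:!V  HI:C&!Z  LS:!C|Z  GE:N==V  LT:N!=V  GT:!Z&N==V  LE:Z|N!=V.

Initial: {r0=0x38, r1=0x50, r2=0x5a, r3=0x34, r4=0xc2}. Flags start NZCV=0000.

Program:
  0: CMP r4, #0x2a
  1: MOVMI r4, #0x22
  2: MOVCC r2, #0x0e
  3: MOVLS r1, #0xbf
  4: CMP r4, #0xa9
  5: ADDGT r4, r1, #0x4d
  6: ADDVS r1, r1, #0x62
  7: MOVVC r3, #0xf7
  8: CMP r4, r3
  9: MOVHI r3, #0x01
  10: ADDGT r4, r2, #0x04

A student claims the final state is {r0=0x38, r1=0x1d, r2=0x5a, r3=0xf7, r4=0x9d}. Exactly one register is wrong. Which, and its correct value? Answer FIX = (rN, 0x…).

[0] flags=1010 → (cmp)
[1] flags=1010 MI?T → r4=0x22
[2] flags=1010 CC?F → skip
[3] flags=1010 LS?F → skip
[4] flags=0000 → (cmp)
[5] flags=0000 GT?T → r4=0x9d
[6] flags=0000 VS?F → skip
[7] flags=0000 VC?T → r3=0xf7
[8] flags=1000 → (cmp)
[9] flags=1000 HI?F → skip
[10] flags=1000 GT?F → skip

FIX = (r1, 0x50)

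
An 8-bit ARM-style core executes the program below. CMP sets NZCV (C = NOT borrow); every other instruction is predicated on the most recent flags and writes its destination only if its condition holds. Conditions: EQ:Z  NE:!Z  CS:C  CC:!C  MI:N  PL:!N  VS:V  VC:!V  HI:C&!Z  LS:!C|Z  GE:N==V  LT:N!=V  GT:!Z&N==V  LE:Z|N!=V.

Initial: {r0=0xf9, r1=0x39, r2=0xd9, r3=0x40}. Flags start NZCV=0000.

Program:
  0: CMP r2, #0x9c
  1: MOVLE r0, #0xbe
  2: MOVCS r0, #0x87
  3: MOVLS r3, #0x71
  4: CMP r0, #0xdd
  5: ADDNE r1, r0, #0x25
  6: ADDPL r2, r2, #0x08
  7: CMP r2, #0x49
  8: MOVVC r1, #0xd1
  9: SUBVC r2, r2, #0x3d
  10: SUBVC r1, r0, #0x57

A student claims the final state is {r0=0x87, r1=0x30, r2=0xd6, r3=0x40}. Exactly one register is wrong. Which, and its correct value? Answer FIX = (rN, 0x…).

[0] flags=0010 → (cmp)
[1] flags=0010 LE?F → skip
[2] flags=0010 CS?T → r0=0x87
[3] flags=0010 LS?F → skip
[4] flags=1000 → (cmp)
[5] flags=1000 NE?T → r1=0xac
[6] flags=1000 PL?F → skip
[7] flags=1010 → (cmp)
[8] flags=1010 VC?T → r1=0xd1
[9] flags=1010 VC?T → r2=0x9c
[10] flags=1010 VC?T → r1=0x30

FIX = (r2, 0x9c)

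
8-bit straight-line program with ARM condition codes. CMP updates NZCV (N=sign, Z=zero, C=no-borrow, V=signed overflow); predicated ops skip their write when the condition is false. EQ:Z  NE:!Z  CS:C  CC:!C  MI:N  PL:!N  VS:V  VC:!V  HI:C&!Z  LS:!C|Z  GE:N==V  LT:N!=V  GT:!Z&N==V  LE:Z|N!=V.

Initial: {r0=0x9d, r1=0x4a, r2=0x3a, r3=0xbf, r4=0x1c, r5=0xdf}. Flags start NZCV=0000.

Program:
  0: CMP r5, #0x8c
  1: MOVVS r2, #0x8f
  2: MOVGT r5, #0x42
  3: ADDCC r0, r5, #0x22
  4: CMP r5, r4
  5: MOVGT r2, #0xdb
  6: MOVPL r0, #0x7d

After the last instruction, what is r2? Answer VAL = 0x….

VAL = 0xdb

[0] flags=0010 → (cmp)
[1] flags=0010 VS?F → skip
[2] flags=0010 GT?T → r5=0x42
[3] flags=0010 CC?F → skip
[4] flags=0010 → (cmp)
[5] flags=0010 GT?T → r2=0xdb
[6] flags=0010 PL?T → r0=0x7d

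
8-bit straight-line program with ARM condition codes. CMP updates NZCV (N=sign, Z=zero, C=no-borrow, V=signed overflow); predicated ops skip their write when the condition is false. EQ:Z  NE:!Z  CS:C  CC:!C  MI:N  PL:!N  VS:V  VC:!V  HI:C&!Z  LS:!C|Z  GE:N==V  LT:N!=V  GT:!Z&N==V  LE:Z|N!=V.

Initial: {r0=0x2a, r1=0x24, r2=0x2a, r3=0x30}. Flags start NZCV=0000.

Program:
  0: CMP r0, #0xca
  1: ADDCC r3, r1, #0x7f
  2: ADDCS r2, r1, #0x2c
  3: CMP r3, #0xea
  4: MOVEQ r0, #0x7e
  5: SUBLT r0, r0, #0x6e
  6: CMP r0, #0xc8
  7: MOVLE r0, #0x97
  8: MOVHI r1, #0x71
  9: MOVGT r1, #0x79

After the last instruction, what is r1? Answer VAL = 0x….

VAL = 0x24

[0] flags=0000 → (cmp)
[1] flags=0000 CC?T → r3=0xa3
[2] flags=0000 CS?F → skip
[3] flags=1000 → (cmp)
[4] flags=1000 EQ?F → skip
[5] flags=1000 LT?T → r0=0xbc
[6] flags=1000 → (cmp)
[7] flags=1000 LE?T → r0=0x97
[8] flags=1000 HI?F → skip
[9] flags=1000 GT?F → skip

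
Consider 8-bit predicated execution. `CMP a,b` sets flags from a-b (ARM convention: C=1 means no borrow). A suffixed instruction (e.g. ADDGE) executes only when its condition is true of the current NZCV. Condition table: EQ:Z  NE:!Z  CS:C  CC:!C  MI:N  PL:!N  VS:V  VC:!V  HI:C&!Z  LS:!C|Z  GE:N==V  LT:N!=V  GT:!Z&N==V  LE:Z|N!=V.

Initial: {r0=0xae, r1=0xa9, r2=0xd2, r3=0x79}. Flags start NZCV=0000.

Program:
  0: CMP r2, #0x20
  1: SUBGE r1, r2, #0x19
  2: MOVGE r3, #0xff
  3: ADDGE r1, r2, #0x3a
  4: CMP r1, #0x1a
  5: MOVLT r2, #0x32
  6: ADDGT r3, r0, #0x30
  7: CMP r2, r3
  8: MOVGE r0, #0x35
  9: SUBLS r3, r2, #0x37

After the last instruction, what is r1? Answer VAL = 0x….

VAL = 0xa9

[0] flags=1010 → (cmp)
[1] flags=1010 GE?F → skip
[2] flags=1010 GE?F → skip
[3] flags=1010 GE?F → skip
[4] flags=1010 → (cmp)
[5] flags=1010 LT?T → r2=0x32
[6] flags=1010 GT?F → skip
[7] flags=1000 → (cmp)
[8] flags=1000 GE?F → skip
[9] flags=1000 LS?T → r3=0xfb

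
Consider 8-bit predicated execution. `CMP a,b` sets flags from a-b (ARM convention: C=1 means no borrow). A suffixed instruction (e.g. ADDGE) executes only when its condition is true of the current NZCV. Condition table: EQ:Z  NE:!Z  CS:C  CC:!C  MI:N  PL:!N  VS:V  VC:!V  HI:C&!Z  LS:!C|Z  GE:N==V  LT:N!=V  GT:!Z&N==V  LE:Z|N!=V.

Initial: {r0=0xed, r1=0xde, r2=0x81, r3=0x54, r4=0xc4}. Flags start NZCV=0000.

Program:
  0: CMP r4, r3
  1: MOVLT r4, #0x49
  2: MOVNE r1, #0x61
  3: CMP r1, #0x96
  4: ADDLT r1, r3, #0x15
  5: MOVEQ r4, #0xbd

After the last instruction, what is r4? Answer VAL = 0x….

[0] flags=0011 → (cmp)
[1] flags=0011 LT?T → r4=0x49
[2] flags=0011 NE?T → r1=0x61
[3] flags=1001 → (cmp)
[4] flags=1001 LT?F → skip
[5] flags=1001 EQ?F → skip

VAL = 0x49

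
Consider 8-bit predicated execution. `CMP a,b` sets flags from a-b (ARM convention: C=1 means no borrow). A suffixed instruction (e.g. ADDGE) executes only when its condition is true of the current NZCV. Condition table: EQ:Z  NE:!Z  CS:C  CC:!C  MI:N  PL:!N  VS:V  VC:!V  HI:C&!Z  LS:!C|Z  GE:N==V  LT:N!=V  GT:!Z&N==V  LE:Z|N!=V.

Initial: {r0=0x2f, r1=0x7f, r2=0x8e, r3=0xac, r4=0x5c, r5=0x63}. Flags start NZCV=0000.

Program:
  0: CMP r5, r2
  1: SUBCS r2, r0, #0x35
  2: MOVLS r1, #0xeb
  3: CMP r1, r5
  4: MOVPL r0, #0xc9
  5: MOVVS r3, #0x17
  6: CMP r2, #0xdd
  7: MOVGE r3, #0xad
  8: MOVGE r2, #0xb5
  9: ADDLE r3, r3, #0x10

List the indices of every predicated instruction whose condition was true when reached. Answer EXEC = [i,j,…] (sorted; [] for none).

[0] flags=1001 → (cmp)
[1] flags=1001 CS?F → skip
[2] flags=1001 LS?T → r1=0xeb
[3] flags=1010 → (cmp)
[4] flags=1010 PL?F → skip
[5] flags=1010 VS?F → skip
[6] flags=1000 → (cmp)
[7] flags=1000 GE?F → skip
[8] flags=1000 GE?F → skip
[9] flags=1000 LE?T → r3=0xbc

EXEC = [2,9]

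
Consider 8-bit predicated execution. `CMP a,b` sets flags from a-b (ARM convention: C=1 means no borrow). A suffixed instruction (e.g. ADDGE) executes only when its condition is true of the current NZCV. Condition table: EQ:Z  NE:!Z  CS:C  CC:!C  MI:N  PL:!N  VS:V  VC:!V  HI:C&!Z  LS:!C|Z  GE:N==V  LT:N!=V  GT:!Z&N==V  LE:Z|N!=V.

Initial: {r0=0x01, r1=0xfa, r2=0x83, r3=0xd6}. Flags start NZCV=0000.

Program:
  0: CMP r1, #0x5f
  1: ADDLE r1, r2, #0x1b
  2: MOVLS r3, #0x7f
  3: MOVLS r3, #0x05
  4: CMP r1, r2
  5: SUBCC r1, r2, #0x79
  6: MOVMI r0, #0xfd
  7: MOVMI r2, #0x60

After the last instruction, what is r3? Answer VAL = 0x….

0: ✓ CMP  NZCV=1010
1: ✓ ADDLE  r1←0x9e
2: · MOVLS
3: · MOVLS
4: ✓ CMP  NZCV=0010
5: · SUBCC
6: · MOVMI
7: · MOVMI

VAL = 0xd6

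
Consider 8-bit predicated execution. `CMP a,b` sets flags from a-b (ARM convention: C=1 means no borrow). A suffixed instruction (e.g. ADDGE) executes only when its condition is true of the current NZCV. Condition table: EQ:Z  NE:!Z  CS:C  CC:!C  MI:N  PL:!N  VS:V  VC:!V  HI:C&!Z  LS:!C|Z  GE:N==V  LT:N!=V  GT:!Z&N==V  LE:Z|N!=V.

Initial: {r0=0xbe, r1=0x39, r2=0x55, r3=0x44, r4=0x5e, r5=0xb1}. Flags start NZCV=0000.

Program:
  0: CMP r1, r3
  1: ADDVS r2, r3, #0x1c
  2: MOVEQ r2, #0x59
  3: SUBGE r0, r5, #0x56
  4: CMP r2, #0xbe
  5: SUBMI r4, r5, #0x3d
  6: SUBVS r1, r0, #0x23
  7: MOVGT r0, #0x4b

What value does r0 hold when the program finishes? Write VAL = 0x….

[0] flags=1000 → (cmp)
[1] flags=1000 VS?F → skip
[2] flags=1000 EQ?F → skip
[3] flags=1000 GE?F → skip
[4] flags=1001 → (cmp)
[5] flags=1001 MI?T → r4=0x74
[6] flags=1001 VS?T → r1=0x9b
[7] flags=1001 GT?T → r0=0x4b

VAL = 0x4b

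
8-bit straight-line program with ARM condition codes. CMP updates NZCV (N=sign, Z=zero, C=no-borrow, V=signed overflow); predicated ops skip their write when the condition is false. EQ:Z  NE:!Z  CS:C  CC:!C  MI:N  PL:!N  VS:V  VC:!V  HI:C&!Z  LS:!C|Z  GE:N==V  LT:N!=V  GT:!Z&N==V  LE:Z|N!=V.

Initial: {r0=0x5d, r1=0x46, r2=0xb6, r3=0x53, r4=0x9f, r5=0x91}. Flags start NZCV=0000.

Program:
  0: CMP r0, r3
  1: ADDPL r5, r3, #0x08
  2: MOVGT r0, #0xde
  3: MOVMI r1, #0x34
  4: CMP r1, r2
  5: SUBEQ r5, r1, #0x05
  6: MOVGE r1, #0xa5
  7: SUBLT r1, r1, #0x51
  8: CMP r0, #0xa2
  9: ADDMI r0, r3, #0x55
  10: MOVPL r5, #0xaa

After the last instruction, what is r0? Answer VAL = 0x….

VAL = 0xde

[0] flags=0010 → (cmp)
[1] flags=0010 PL?T → r5=0x5b
[2] flags=0010 GT?T → r0=0xde
[3] flags=0010 MI?F → skip
[4] flags=1001 → (cmp)
[5] flags=1001 EQ?F → skip
[6] flags=1001 GE?T → r1=0xa5
[7] flags=1001 LT?F → skip
[8] flags=0010 → (cmp)
[9] flags=0010 MI?F → skip
[10] flags=0010 PL?T → r5=0xaa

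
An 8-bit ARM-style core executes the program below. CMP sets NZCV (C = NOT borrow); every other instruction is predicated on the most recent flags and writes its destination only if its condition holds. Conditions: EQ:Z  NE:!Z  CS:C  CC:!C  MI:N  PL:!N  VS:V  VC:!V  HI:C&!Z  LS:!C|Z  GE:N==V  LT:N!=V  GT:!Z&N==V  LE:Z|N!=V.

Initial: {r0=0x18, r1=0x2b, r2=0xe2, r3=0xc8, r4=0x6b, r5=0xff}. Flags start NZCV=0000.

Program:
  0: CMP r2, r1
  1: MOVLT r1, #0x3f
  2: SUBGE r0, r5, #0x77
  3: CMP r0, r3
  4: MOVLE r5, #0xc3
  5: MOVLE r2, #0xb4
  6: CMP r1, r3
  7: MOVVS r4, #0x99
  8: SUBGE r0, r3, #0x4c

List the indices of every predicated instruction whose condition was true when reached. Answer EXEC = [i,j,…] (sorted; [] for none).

EXEC = [1,8]

[0] flags=1010 → (cmp)
[1] flags=1010 LT?T → r1=0x3f
[2] flags=1010 GE?F → skip
[3] flags=0000 → (cmp)
[4] flags=0000 LE?F → skip
[5] flags=0000 LE?F → skip
[6] flags=0000 → (cmp)
[7] flags=0000 VS?F → skip
[8] flags=0000 GE?T → r0=0x7c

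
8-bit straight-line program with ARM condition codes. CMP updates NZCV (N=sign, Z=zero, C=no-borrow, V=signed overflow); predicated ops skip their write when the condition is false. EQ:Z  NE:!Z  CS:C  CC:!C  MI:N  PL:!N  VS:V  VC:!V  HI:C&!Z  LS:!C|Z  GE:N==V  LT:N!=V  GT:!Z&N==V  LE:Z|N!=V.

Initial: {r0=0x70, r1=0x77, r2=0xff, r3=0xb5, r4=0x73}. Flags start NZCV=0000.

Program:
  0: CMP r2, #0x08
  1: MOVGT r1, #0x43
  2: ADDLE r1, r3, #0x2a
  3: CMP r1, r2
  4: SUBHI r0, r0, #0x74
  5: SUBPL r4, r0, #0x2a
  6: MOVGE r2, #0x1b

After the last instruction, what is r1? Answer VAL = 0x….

[0] flags=1010 → (cmp)
[1] flags=1010 GT?F → skip
[2] flags=1010 LE?T → r1=0xdf
[3] flags=1000 → (cmp)
[4] flags=1000 HI?F → skip
[5] flags=1000 PL?F → skip
[6] flags=1000 GE?F → skip

VAL = 0xdf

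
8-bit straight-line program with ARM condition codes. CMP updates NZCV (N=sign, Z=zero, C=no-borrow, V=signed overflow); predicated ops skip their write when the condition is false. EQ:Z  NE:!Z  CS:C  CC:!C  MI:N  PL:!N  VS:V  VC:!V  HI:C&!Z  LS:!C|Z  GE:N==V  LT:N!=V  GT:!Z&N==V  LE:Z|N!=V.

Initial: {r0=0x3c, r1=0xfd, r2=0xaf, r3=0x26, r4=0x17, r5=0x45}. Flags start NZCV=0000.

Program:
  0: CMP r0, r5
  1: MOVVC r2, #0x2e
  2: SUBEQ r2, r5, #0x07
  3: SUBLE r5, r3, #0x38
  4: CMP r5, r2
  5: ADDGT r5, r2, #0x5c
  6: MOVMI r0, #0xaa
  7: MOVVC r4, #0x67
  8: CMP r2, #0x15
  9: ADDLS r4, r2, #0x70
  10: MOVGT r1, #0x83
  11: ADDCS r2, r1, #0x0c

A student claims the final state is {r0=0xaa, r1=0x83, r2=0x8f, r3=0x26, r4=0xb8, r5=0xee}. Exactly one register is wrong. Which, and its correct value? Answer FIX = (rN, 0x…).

0: ✓ CMP  NZCV=1000
1: ✓ MOVVC  r2←0x2e
2: · SUBEQ
3: ✓ SUBLE  r5←0xee
4: ✓ CMP  NZCV=1010
5: · ADDGT
6: ✓ MOVMI  r0←0xaa
7: ✓ MOVVC  r4←0x67
8: ✓ CMP  NZCV=0010
9: · ADDLS
10: ✓ MOVGT  r1←0x83
11: ✓ ADDCS  r2←0x8f

FIX = (r4, 0x67)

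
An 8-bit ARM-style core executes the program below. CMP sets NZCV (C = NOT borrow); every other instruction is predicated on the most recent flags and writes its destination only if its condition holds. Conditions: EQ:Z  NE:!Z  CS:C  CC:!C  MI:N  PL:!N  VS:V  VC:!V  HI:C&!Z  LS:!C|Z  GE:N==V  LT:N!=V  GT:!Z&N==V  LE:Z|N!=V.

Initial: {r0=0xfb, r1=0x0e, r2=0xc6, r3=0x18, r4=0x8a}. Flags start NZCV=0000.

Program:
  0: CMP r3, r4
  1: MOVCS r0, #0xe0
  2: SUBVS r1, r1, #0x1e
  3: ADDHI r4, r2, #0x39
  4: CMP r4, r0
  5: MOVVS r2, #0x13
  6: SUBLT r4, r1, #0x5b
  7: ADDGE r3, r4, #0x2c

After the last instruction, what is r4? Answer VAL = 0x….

VAL = 0x95

0: ✓ CMP  NZCV=1001
1: · MOVCS
2: ✓ SUBVS  r1←0xf0
3: · ADDHI
4: ✓ CMP  NZCV=1000
5: · MOVVS
6: ✓ SUBLT  r4←0x95
7: · ADDGE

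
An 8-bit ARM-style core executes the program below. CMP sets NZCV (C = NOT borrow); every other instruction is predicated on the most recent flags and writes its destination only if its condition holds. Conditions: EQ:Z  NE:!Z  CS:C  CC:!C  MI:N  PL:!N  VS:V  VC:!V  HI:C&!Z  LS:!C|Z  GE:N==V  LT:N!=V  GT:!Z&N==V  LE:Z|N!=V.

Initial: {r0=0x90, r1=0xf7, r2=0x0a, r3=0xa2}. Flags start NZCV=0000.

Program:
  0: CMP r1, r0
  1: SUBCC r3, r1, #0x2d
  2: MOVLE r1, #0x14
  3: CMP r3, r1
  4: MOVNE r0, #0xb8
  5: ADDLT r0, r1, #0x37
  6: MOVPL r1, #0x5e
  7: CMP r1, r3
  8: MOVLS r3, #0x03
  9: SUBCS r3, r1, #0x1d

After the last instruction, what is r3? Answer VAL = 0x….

VAL = 0xda

0: ✓ CMP  NZCV=0010
1: · SUBCC
2: · MOVLE
3: ✓ CMP  NZCV=1000
4: ✓ MOVNE  r0←0xb8
5: ✓ ADDLT  r0←0x2e
6: · MOVPL
7: ✓ CMP  NZCV=0010
8: · MOVLS
9: ✓ SUBCS  r3←0xda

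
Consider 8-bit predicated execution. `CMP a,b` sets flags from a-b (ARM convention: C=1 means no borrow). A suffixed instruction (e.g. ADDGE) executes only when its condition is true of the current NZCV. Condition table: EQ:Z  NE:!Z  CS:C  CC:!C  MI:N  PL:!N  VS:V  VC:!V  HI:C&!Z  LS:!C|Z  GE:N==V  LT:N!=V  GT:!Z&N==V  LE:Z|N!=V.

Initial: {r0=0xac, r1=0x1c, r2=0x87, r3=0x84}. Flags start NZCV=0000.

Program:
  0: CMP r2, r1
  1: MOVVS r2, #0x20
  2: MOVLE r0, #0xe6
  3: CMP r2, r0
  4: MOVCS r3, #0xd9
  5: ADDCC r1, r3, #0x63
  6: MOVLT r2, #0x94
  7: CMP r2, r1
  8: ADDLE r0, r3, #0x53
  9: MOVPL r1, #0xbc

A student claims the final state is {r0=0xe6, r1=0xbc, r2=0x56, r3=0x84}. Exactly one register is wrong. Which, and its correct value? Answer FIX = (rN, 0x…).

[0] flags=0011 → (cmp)
[1] flags=0011 VS?T → r2=0x20
[2] flags=0011 LE?T → r0=0xe6
[3] flags=0000 → (cmp)
[4] flags=0000 CS?F → skip
[5] flags=0000 CC?T → r1=0xe7
[6] flags=0000 LT?F → skip
[7] flags=0000 → (cmp)
[8] flags=0000 LE?F → skip
[9] flags=0000 PL?T → r1=0xbc

FIX = (r2, 0x20)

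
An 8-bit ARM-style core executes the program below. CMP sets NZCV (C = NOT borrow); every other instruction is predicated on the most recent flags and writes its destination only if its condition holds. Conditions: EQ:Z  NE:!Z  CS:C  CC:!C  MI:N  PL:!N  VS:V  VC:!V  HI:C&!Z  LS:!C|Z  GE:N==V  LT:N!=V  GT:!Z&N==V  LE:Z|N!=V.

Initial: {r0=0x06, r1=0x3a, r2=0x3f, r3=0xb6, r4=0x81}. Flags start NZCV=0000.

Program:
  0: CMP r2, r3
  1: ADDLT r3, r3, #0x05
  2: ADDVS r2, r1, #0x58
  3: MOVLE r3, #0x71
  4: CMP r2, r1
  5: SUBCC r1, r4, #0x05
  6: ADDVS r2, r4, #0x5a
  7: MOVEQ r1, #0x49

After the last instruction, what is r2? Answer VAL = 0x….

[0] flags=1001 → (cmp)
[1] flags=1001 LT?F → skip
[2] flags=1001 VS?T → r2=0x92
[3] flags=1001 LE?F → skip
[4] flags=0011 → (cmp)
[5] flags=0011 CC?F → skip
[6] flags=0011 VS?T → r2=0xdb
[7] flags=0011 EQ?F → skip

VAL = 0xdb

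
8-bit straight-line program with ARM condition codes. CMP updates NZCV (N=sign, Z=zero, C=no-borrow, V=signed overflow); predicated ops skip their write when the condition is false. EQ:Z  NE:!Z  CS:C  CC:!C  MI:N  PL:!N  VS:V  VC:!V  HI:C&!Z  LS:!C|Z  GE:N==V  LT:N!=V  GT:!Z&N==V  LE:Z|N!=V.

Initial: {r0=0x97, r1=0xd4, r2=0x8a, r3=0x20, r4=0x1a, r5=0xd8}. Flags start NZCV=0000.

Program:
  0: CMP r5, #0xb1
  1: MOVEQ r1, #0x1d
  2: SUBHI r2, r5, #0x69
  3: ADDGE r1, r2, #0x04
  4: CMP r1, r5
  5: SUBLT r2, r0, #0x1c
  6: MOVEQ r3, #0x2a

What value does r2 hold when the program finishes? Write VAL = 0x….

VAL = 0x6f

0: ✓ CMP  NZCV=0010
1: · MOVEQ
2: ✓ SUBHI  r2←0x6f
3: ✓ ADDGE  r1←0x73
4: ✓ CMP  NZCV=1001
5: · SUBLT
6: · MOVEQ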